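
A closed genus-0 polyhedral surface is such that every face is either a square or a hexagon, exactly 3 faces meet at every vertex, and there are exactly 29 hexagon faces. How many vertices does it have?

66

Let x be the number of squares; then F = 29 + x.
Edge–face incidences: 2E = 6·29 + 4·x = 174 + 4x.
Every vertex has degree 3, so 3V = 2E.
Euler: V − E + F = 2 ⇒ (2E)/3 − E + (29 + x) = 2.
Multiply by 6: 2·(2E) − 3·(2E) + 6·(29 + x) = 12, i.e. 174 + 6x − (174 + 4x) = 12.
Collecting terms: 2x = 12, so x = 6.
Then 2E = 174 + 4·6 = 198, so E = 99, V = 2E/3 = 66, F = 29 + 6 = 35.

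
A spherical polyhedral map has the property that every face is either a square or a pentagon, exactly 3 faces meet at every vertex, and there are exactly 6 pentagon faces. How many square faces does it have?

Let x be the number of squares; then F = 6 + x.
Edge–face incidences: 2E = 5·6 + 4·x = 30 + 4x.
Every vertex has degree 3, so 3V = 2E.
Euler: V − E + F = 2 ⇒ (2E)/3 − E + (6 + x) = 2.
Multiply by 6: 2·(2E) − 3·(2E) + 6·(6 + x) = 12, i.e. 36 + 6x − (30 + 4x) = 12.
Collecting terms: 2x + 6 = 12, so 2x = 6, so x = 3.
Then 2E = 30 + 4·3 = 42, so E = 21, V = 2E/3 = 14, F = 6 + 3 = 9.

3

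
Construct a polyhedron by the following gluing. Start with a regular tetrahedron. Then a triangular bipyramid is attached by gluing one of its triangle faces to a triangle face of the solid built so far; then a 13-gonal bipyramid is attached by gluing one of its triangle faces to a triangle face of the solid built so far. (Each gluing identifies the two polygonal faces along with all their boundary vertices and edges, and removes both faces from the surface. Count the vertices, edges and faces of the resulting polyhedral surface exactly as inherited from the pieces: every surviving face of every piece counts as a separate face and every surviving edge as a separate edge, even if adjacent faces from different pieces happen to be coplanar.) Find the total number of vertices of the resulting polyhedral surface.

A regular tetrahedron: V=4, E=6, F=4.
Attach a triangular bipyramid (V=5, E=9, F=6) along a 3-gon: merge 3 vertices and 3 edges, delete both glued faces → V=6, E=12, F=8.
Attach a 13-gonal bipyramid (V=15, E=39, F=26) along a 3-gon: merge 3 vertices and 3 edges, delete both glued faces → V=18, E=48, F=32.
Check: V − E + F = 18 − 48 + 32 = 2.

18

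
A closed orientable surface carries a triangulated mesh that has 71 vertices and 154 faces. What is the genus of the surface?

4

Every face is a triangle, so 2E = 3·154 = 462, giving E = 231.
χ = V − E + F = 71 − 231 + 154 = -6.
For a closed orientable surface χ = 2 − 2g, so g = (2 − (-6))/2 = 4.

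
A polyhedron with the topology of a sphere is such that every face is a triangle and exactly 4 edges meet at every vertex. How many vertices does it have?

6

Each face has 3 edges and each edge borders two faces, so 2E = 3F.
Each vertex has degree 4, so 4V = 2E and hence V = 3F/4.
Euler: V − E + F = 2 ⇒ (3F/4) − (3F/2) + F = 2.
Multiply by 8: (6 − 12 + 8)F = 16, i.e. 2F = 16.
So F = 8, E = 3·8/2 = 12, V = 3·8/4 = 6.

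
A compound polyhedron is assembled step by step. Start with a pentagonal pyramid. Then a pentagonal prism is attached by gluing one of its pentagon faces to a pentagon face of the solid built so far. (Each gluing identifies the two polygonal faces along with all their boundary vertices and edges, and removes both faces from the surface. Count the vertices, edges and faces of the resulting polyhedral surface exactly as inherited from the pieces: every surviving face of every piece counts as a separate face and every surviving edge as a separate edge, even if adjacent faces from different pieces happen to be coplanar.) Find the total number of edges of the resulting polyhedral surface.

A pentagonal pyramid: V=6, E=10, F=6.
Attach a pentagonal prism (V=10, E=15, F=7) along a 5-gon: merge 5 vertices and 5 edges, delete both glued faces → V=11, E=20, F=11.
Check: V − E + F = 11 − 20 + 11 = 2.

20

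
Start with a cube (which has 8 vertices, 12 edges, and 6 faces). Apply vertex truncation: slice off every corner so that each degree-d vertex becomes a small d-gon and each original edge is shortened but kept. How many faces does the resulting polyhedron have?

Truncation replaces each original edge-end by a new vertex, so V′ = 2E = 24.
Each original edge survives, and each old vertex of degree d contributes d new edges; summing degrees gives Σd = 2E, so E′ = E + 2E = 3E = 36.
Each original face survives and each original vertex becomes one new face: F′ = F + V = 14.

14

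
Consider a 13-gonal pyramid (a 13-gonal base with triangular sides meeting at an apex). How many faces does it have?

14

A pyramid on an n-gon base has one n-gon and n triangles: V = 13 + 1 = 14, E = 2·13 = 26, F = 13 + 1 = 14.
Check: V − E + F = 14 − 26 + 14 = 2.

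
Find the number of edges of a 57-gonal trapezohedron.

228

The n-trapezohedron (dual of the n-antiprism) has V = 2·57 + 2 = 116, E = 4·57 = 228, F = 2·57 = 114.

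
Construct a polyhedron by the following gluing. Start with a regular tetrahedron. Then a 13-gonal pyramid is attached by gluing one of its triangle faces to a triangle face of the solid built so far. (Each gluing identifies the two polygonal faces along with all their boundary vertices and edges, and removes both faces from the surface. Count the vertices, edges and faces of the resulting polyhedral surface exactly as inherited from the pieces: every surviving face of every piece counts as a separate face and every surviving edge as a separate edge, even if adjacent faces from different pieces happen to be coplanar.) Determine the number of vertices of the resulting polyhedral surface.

15

A regular tetrahedron: V=4, E=6, F=4.
Attach a 13-gonal pyramid (V=14, E=26, F=14) along a 3-gon: merge 3 vertices and 3 edges, delete both glued faces → V=15, E=29, F=16.
Check: V − E + F = 15 − 29 + 16 = 2.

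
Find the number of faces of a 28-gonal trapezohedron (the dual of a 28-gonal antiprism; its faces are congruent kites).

56

The n-trapezohedron (dual of the n-antiprism) has V = 2·28 + 2 = 58, E = 4·28 = 112, F = 2·28 = 56.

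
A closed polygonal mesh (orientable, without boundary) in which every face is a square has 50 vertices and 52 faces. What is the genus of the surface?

Every face is a square, so 2E = 4·52 = 208, giving E = 104.
χ = V − E + F = 50 − 104 + 52 = -2.
For a closed orientable surface χ = 2 − 2g, so g = (2 − (-2))/2 = 2.

2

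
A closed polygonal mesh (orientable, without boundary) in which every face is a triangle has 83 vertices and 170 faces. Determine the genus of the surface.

Every face is a triangle, so 2E = 3·170 = 510, giving E = 255.
χ = V − E + F = 83 − 255 + 170 = -2.
For a closed orientable surface χ = 2 − 2g, so g = (2 − (-2))/2 = 2.

2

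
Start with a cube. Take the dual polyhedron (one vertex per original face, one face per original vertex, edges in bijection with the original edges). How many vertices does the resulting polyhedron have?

The base solid has V = 8, E = 12, F = 6.
The dual swaps V and F and preserves E: V′ = F = 6, E′ = E = 12, F′ = V = 8.

6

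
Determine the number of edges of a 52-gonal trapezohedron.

The n-trapezohedron (dual of the n-antiprism) has V = 2·52 + 2 = 106, E = 4·52 = 208, F = 2·52 = 104.

208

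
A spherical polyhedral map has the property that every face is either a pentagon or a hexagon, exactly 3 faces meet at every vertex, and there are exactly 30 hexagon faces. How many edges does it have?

120

Let x be the number of pentagons; then F = 30 + x.
Edge–face incidences: 2E = 6·30 + 5·x = 180 + 5x.
Every vertex has degree 3, so 3V = 2E.
Euler: V − E + F = 2 ⇒ (2E)/3 − E + (30 + x) = 2.
Multiply by 6: 2·(2E) − 3·(2E) + 6·(30 + x) = 12, i.e. 180 + 6x − (180 + 5x) = 12.
Collecting terms: x = 12.
Then 2E = 180 + 5·12 = 240, so E = 120, V = 2E/3 = 80, F = 30 + 12 = 42.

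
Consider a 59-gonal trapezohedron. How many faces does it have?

The n-trapezohedron (dual of the n-antiprism) has V = 2·59 + 2 = 120, E = 4·59 = 236, F = 2·59 = 118.

118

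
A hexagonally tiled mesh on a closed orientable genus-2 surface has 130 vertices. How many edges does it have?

198

χ = 2 − 2·2 = -2, and every face is a hexagon so 6F = 2E.
V − E + F = -2 with E = 6F/2 gives 130 − (6/2 − 1)·F = -2, so F = 66 and E = 198.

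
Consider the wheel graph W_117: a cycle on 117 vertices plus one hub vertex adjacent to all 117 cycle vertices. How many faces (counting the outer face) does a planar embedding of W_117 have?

W_117 has V = 117 + 1 = 118 vertices and E = 2·117 = 234 edges.
By Euler's formula F = 2 − V + E = 2 − 118 + 234 = 118.

118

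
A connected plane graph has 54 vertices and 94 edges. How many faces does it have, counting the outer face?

42

Euler's formula for a connected plane graph: V − E + F = 2, so F = 2 − 54 + 94 = 42.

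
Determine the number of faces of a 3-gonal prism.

A prism on an n-gon has two n-gon bases and n rectangular sides: V = 2·3 = 6, E = 3·3 = 9, F = 3 + 2 = 5.

5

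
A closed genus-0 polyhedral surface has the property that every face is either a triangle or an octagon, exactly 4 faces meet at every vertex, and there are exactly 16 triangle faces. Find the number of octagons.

Let x be the number of octagons; then F = 16 + x.
Edge–face incidences: 2E = 3·16 + 8·x = 48 + 8x.
Every vertex has degree 4, so 4V = 2E.
Euler: V − E + F = 2 ⇒ (2E)/4 − E + (16 + x) = 2.
Multiply by 8: 2·(2E) − 4·(2E) + 8·(16 + x) = 16, i.e. 128 + 8x − 2·(48 + 8x) = 16.
Collecting terms: −8x + 32 = 16, so −8x = −16, so x = 2.
Then 2E = 48 + 8·2 = 64, so E = 32, V = 2E/4 = 16, F = 16 + 2 = 18.

2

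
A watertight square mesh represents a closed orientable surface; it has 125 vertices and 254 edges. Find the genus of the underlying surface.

Every face is a square and each edge borders two faces, so 4F = 2·254, giving F = 127.
χ = V − E + F = 125 − 254 + 127 = -2.
For a closed orientable surface χ = 2 − 2g, so g = (2 − (-2))/2 = 2.

2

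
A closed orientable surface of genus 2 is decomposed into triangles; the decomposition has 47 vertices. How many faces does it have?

98

χ = 2 − 2·2 = -2, and every face is a triangle so 3F = 2E.
V − E + F = -2 with E = 3F/2 gives 47 − (3/2 − 1)·F = -2, so F = 98 and E = 147.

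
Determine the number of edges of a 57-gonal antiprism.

An antiprism on an n-gon has two n-gon caps and 2n triangles: V = 2·57 = 114, E = 4·57 = 228, F = 2·57 + 2 = 116.

228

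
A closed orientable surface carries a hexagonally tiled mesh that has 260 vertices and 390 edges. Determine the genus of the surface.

1

Every face is a hexagon and each edge borders two faces, so 6F = 2·390, giving F = 130.
χ = V − E + F = 260 − 390 + 130 = 0.
For a closed orientable surface χ = 2 − 2g, so g = (2 − (0))/2 = 1.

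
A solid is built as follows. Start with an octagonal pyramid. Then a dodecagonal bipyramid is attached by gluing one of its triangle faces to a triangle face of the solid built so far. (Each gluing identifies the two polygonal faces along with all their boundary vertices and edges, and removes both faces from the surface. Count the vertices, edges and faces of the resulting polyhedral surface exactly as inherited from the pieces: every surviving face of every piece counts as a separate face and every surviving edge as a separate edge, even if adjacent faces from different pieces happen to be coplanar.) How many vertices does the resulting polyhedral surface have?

20

An octagonal pyramid: V=9, E=16, F=9.
Attach a dodecagonal bipyramid (V=14, E=36, F=24) along a 3-gon: merge 3 vertices and 3 edges, delete both glued faces → V=20, E=49, F=31.
Check: V − E + F = 20 − 49 + 31 = 2.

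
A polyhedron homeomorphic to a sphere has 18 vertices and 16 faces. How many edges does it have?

Here V − E + F = 2.
E = V + F − (2) = 18 + 16 − (2) = 32.

32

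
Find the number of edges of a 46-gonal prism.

A prism on an n-gon has two n-gon bases and n rectangular sides: V = 2·46 = 92, E = 3·46 = 138, F = 46 + 2 = 48.

138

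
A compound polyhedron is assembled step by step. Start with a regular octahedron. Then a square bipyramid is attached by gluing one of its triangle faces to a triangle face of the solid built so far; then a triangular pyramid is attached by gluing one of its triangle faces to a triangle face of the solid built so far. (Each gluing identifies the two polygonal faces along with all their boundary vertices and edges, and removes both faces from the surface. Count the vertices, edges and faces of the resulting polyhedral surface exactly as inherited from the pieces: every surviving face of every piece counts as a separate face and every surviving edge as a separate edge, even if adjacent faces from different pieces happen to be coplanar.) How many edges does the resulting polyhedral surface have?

24

A regular octahedron: V=6, E=12, F=8.
Attach a square bipyramid (V=6, E=12, F=8) along a 3-gon: merge 3 vertices and 3 edges, delete both glued faces → V=9, E=21, F=14.
Attach a triangular pyramid (V=4, E=6, F=4) along a 3-gon: merge 3 vertices and 3 edges, delete both glued faces → V=10, E=24, F=16.
Check: V − E + F = 10 − 24 + 16 = 2.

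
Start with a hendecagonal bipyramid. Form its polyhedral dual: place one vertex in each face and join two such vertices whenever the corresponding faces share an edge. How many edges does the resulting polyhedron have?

The base solid has V = 13, E = 33, F = 22.
The dual swaps V and F and preserves E: V′ = F = 22, E′ = E = 33, F′ = V = 13.

33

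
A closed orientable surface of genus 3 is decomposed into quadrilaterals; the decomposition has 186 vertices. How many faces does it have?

190

χ = 2 − 2·3 = -4, and every face is a square so 4F = 2E.
V − E + F = -4 with E = 4F/2 gives 186 − (4/2 − 1)·F = -4, so F = 190 and E = 380.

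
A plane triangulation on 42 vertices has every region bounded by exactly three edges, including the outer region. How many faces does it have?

In a plane triangulation 3F = 2E and V − E + F = 2, so F = 2V − 4 = 2·42 − 4 = 80.

80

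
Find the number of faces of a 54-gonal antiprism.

An antiprism on an n-gon has two n-gon caps and 2n triangles: V = 2·54 = 108, E = 4·54 = 216, F = 2·54 + 2 = 110.

110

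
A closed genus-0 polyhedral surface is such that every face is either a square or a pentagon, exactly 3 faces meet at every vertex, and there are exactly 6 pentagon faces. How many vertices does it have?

Let x be the number of squares; then F = 6 + x.
Edge–face incidences: 2E = 5·6 + 4·x = 30 + 4x.
Every vertex has degree 3, so 3V = 2E.
Euler: V − E + F = 2 ⇒ (2E)/3 − E + (6 + x) = 2.
Multiply by 6: 2·(2E) − 3·(2E) + 6·(6 + x) = 12, i.e. 36 + 6x − (30 + 4x) = 12.
Collecting terms: 2x + 6 = 12, so 2x = 6, so x = 3.
Then 2E = 30 + 4·3 = 42, so E = 21, V = 2E/3 = 14, F = 6 + 3 = 9.

14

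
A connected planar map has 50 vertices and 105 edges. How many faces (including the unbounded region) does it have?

57

Euler's formula for a connected plane graph: V − E + F = 2, so F = 2 − 50 + 105 = 57.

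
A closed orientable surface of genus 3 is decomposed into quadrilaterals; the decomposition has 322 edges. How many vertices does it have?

157

χ = 2 − 2·3 = -4, and every face is a square so 4F = 2E.
F = 2E/4 = 161. Then V = -4 + E − F = -4 + 322 − 161 = 157.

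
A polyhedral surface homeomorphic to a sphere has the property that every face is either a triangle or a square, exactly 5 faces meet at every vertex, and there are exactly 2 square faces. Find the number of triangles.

Let x be the number of triangles; then F = 2 + x.
Edge–face incidences: 2E = 4·2 + 3·x = 8 + 3x.
Every vertex has degree 5, so 5V = 2E.
Euler: V − E + F = 2 ⇒ (2E)/5 − E + (2 + x) = 2.
Multiply by 10: 2·(2E) − 5·(2E) + 10·(2 + x) = 20, i.e. 20 + 10x − 3·(8 + 3x) = 20.
Collecting terms: x − 4 = 20, so x = 24.
Then 2E = 8 + 3·24 = 80, so E = 40, V = 2E/5 = 16, F = 2 + 24 = 26.

24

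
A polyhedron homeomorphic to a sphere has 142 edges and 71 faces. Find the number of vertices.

Here V − E + F = 2.
V = 2 + E − F = 2 + 142 − 71 = 73.

73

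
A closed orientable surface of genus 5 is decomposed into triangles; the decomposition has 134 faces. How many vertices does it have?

χ = 2 − 2·5 = -8, and every face is a triangle so 3F = 2E.
E = 3·134/2 = 201. Then V = -8 + E − F = -8 + 201 − 134 = 59.

59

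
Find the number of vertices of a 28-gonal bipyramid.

30

A bipyramid over an n-gon has 2n triangular faces and n + 2 vertices: V = 28 + 2 = 30, E = 3·28 = 84, F = 2·28 = 56.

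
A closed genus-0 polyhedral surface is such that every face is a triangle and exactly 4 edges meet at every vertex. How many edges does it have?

Each face has 3 edges and each edge borders two faces, so 2E = 3F.
Each vertex has degree 4, so 4V = 2E and hence V = 3F/4.
Euler: V − E + F = 2 ⇒ (3F/4) − (3F/2) + F = 2.
Multiply by 8: (6 − 12 + 8)F = 16, i.e. 2F = 16.
So F = 8, E = 3·8/2 = 12, V = 3·8/4 = 6.

12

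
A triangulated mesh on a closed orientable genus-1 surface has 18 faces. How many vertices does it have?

9

χ = 2 − 2·1 = 0, and every face is a triangle so 3F = 2E.
E = 3·18/2 = 27. Then V = 0 + E − F = 0 + 27 − 18 = 9.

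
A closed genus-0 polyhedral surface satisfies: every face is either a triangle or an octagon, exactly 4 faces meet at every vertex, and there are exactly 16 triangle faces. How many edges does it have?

32

Let x be the number of octagons; then F = 16 + x.
Edge–face incidences: 2E = 3·16 + 8·x = 48 + 8x.
Every vertex has degree 4, so 4V = 2E.
Euler: V − E + F = 2 ⇒ (2E)/4 − E + (16 + x) = 2.
Multiply by 8: 2·(2E) − 4·(2E) + 8·(16 + x) = 16, i.e. 128 + 8x − 2·(48 + 8x) = 16.
Collecting terms: −8x + 32 = 16, so −8x = −16, so x = 2.
Then 2E = 48 + 8·2 = 64, so E = 32, V = 2E/4 = 16, F = 16 + 2 = 18.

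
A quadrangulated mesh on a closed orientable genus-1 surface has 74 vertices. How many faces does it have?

χ = 2 − 2·1 = 0, and every face is a square so 4F = 2E.
V − E + F = 0 with E = 4F/2 gives 74 − (4/2 − 1)·F = 0, so F = 74 and E = 148.

74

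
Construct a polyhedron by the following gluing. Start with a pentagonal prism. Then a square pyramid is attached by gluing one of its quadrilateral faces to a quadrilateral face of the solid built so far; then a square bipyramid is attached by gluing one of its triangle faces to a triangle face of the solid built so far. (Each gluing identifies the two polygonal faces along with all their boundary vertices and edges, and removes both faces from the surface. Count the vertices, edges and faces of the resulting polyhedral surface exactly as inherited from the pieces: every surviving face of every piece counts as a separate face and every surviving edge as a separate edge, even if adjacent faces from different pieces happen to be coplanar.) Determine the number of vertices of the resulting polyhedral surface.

A pentagonal prism: V=10, E=15, F=7.
Attach a square pyramid (V=5, E=8, F=5) along a 4-gon: merge 4 vertices and 4 edges, delete both glued faces → V=11, E=19, F=10.
Attach a square bipyramid (V=6, E=12, F=8) along a 3-gon: merge 3 vertices and 3 edges, delete both glued faces → V=14, E=28, F=16.
Check: V − E + F = 14 − 28 + 16 = 2.

14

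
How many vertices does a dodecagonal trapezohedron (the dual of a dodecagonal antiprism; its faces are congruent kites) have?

The n-trapezohedron (dual of the n-antiprism) has V = 2·12 + 2 = 26, E = 4·12 = 48, F = 2·12 = 24.

26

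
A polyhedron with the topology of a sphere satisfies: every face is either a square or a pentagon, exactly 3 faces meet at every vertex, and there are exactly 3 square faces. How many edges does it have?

Let x be the number of pentagons; then F = 3 + x.
Edge–face incidences: 2E = 4·3 + 5·x = 12 + 5x.
Every vertex has degree 3, so 3V = 2E.
Euler: V − E + F = 2 ⇒ (2E)/3 − E + (3 + x) = 2.
Multiply by 6: 2·(2E) − 3·(2E) + 6·(3 + x) = 12, i.e. 18 + 6x − (12 + 5x) = 12.
Collecting terms: x + 6 = 12, so x = 6.
Then 2E = 12 + 5·6 = 42, so E = 21, V = 2E/3 = 14, F = 3 + 6 = 9.

21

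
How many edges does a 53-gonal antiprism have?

212

An antiprism on an n-gon has two n-gon caps and 2n triangles: V = 2·53 = 106, E = 4·53 = 212, F = 2·53 + 2 = 108.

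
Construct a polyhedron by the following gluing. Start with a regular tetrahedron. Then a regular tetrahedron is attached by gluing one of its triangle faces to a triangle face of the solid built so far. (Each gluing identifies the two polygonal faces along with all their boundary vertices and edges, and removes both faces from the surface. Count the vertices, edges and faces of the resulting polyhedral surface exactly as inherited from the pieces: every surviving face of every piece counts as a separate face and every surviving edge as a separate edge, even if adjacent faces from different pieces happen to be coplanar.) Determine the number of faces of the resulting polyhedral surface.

6

A regular tetrahedron: V=4, E=6, F=4.
Attach a regular tetrahedron (V=4, E=6, F=4) along a 3-gon: merge 3 vertices and 3 edges, delete both glued faces → V=5, E=9, F=6.
Check: V − E + F = 5 − 9 + 6 = 2.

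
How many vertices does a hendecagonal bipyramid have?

A bipyramid over an n-gon has 2n triangular faces and n + 2 vertices: V = 11 + 2 = 13, E = 3·11 = 33, F = 2·11 = 22.
Check: V − E + F = 13 − 33 + 22 = 2.

13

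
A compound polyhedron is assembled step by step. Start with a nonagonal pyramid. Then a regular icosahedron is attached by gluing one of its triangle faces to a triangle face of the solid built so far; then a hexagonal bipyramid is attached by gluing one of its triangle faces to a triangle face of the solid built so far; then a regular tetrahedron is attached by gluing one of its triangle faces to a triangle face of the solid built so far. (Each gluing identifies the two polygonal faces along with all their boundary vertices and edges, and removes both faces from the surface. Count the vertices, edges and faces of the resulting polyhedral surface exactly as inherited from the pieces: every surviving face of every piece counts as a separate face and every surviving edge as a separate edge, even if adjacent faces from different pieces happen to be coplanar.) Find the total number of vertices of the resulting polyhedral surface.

A nonagonal pyramid: V=10, E=18, F=10.
Attach a regular icosahedron (V=12, E=30, F=20) along a 3-gon: merge 3 vertices and 3 edges, delete both glued faces → V=19, E=45, F=28.
Attach a hexagonal bipyramid (V=8, E=18, F=12) along a 3-gon: merge 3 vertices and 3 edges, delete both glued faces → V=24, E=60, F=38.
Attach a regular tetrahedron (V=4, E=6, F=4) along a 3-gon: merge 3 vertices and 3 edges, delete both glued faces → V=25, E=63, F=40.
Check: V − E + F = 25 − 63 + 40 = 2.

25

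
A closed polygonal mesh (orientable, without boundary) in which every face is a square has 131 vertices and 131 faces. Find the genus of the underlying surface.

1

Every face is a square, so 2E = 4·131 = 524, giving E = 262.
χ = V − E + F = 131 − 262 + 131 = 0.
For a closed orientable surface χ = 2 − 2g, so g = (2 − (0))/2 = 1.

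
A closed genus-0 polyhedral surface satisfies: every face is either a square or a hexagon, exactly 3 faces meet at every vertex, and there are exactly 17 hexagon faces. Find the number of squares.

6

Let x be the number of squares; then F = 17 + x.
Edge–face incidences: 2E = 6·17 + 4·x = 102 + 4x.
Every vertex has degree 3, so 3V = 2E.
Euler: V − E + F = 2 ⇒ (2E)/3 − E + (17 + x) = 2.
Multiply by 6: 2·(2E) − 3·(2E) + 6·(17 + x) = 12, i.e. 102 + 6x − (102 + 4x) = 12.
Collecting terms: 2x = 12, so x = 6.
Then 2E = 102 + 4·6 = 126, so E = 63, V = 2E/3 = 42, F = 17 + 6 = 23.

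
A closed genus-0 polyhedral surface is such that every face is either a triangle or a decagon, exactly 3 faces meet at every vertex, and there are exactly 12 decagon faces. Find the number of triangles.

Let x be the number of triangles; then F = 12 + x.
Edge–face incidences: 2E = 10·12 + 3·x = 120 + 3x.
Every vertex has degree 3, so 3V = 2E.
Euler: V − E + F = 2 ⇒ (2E)/3 − E + (12 + x) = 2.
Multiply by 6: 2·(2E) − 3·(2E) + 6·(12 + x) = 12, i.e. 72 + 6x − (120 + 3x) = 12.
Collecting terms: 3x − 48 = 12, so 3x = 60, so x = 20.
Then 2E = 120 + 3·20 = 180, so E = 90, V = 2E/3 = 60, F = 12 + 20 = 32.

20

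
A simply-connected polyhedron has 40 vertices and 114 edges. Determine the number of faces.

Here V − E + F = 2.
F = 2 − V + E = 2 − 40 + 114 = 76.

76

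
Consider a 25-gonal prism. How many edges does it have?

A prism on an n-gon has two n-gon bases and n rectangular sides: V = 2·25 = 50, E = 3·25 = 75, F = 25 + 2 = 27.

75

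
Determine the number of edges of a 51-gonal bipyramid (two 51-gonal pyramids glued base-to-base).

A bipyramid over an n-gon has 2n triangular faces and n + 2 vertices: V = 51 + 2 = 53, E = 3·51 = 153, F = 2·51 = 102.

153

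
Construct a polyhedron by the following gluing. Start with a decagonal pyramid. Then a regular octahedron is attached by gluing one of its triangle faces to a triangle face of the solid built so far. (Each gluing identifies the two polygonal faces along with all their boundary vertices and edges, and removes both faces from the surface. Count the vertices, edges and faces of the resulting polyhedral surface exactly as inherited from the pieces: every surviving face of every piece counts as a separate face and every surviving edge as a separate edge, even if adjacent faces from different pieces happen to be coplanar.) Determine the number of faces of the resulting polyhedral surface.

A decagonal pyramid: V=11, E=20, F=11.
Attach a regular octahedron (V=6, E=12, F=8) along a 3-gon: merge 3 vertices and 3 edges, delete both glued faces → V=14, E=29, F=17.
Check: V − E + F = 14 − 29 + 17 = 2.

17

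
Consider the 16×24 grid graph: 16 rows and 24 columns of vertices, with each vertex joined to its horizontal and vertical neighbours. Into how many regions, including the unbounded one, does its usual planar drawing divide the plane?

The grid has V = 16·24 = 384 vertices and E = 16·23 + 24·15 = 728 edges.
F = 2 − V + E = 2 − 384 + 728 = 346.

346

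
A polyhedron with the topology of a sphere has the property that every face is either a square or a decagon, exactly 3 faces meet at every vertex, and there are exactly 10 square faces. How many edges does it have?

Let x be the number of decagons; then F = 10 + x.
Edge–face incidences: 2E = 4·10 + 10·x = 40 + 10x.
Every vertex has degree 3, so 3V = 2E.
Euler: V − E + F = 2 ⇒ (2E)/3 − E + (10 + x) = 2.
Multiply by 6: 2·(2E) − 3·(2E) + 6·(10 + x) = 12, i.e. 60 + 6x − (40 + 10x) = 12.
Collecting terms: −4x + 20 = 12, so −4x = −8, so x = 2.
Then 2E = 40 + 10·2 = 60, so E = 30, V = 2E/3 = 20, F = 10 + 2 = 12.

30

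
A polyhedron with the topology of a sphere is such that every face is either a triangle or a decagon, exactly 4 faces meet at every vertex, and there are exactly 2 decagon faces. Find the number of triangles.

Let x be the number of triangles; then F = 2 + x.
Edge–face incidences: 2E = 10·2 + 3·x = 20 + 3x.
Every vertex has degree 4, so 4V = 2E.
Euler: V − E + F = 2 ⇒ (2E)/4 − E + (2 + x) = 2.
Multiply by 8: 2·(2E) − 4·(2E) + 8·(2 + x) = 16, i.e. 16 + 8x − 2·(20 + 3x) = 16.
Collecting terms: 2x − 24 = 16, so 2x = 40, so x = 20.
Then 2E = 20 + 3·20 = 80, so E = 40, V = 2E/4 = 20, F = 2 + 20 = 22.

20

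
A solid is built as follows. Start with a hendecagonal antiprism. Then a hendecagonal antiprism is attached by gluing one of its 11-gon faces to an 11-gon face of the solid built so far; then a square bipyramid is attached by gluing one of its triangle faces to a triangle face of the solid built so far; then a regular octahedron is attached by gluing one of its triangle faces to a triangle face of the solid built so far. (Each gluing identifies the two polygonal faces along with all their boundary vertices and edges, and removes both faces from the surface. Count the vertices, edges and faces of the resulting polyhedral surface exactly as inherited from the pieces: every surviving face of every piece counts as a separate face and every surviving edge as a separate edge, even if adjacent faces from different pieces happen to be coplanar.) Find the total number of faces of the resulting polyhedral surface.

A hendecagonal antiprism: V=22, E=44, F=24.
Attach a hendecagonal antiprism (V=22, E=44, F=24) along an 11-gon: merge 11 vertices and 11 edges, delete both glued faces → V=33, E=77, F=46.
Attach a square bipyramid (V=6, E=12, F=8) along a 3-gon: merge 3 vertices and 3 edges, delete both glued faces → V=36, E=86, F=52.
Attach a regular octahedron (V=6, E=12, F=8) along a 3-gon: merge 3 vertices and 3 edges, delete both glued faces → V=39, E=95, F=58.
Check: V − E + F = 39 − 95 + 58 = 2.

58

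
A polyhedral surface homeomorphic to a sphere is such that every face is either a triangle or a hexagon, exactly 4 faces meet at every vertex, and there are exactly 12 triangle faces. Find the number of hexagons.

2

Let x be the number of hexagons; then F = 12 + x.
Edge–face incidences: 2E = 3·12 + 6·x = 36 + 6x.
Every vertex has degree 4, so 4V = 2E.
Euler: V − E + F = 2 ⇒ (2E)/4 − E + (12 + x) = 2.
Multiply by 8: 2·(2E) − 4·(2E) + 8·(12 + x) = 16, i.e. 96 + 8x − 2·(36 + 6x) = 16.
Collecting terms: −4x + 24 = 16, so −4x = −8, so x = 2.
Then 2E = 36 + 6·2 = 48, so E = 24, V = 2E/4 = 12, F = 12 + 2 = 14.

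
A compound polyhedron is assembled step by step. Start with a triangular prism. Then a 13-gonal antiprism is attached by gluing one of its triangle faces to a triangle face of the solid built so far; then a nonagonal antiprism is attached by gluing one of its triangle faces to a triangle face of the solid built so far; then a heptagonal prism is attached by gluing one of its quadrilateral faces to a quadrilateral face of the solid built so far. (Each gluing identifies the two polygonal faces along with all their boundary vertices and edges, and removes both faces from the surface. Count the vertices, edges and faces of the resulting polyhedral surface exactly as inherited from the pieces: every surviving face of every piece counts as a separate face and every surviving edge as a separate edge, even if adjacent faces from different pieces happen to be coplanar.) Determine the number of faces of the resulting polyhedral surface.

A triangular prism: V=6, E=9, F=5.
Attach a 13-gonal antiprism (V=26, E=52, F=28) along a 3-gon: merge 3 vertices and 3 edges, delete both glued faces → V=29, E=58, F=31.
Attach a nonagonal antiprism (V=18, E=36, F=20) along a 3-gon: merge 3 vertices and 3 edges, delete both glued faces → V=44, E=91, F=49.
Attach a heptagonal prism (V=14, E=21, F=9) along a 4-gon: merge 4 vertices and 4 edges, delete both glued faces → V=54, E=108, F=56.
Check: V − E + F = 54 − 108 + 56 = 2.

56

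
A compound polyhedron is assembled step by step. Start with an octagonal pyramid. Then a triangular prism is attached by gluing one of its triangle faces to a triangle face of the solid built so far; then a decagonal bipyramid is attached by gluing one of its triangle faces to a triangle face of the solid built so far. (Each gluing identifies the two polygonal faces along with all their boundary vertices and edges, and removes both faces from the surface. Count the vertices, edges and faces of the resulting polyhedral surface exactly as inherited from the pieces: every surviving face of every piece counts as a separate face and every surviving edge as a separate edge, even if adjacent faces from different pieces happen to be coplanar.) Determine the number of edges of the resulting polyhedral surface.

49

An octagonal pyramid: V=9, E=16, F=9.
Attach a triangular prism (V=6, E=9, F=5) along a 3-gon: merge 3 vertices and 3 edges, delete both glued faces → V=12, E=22, F=12.
Attach a decagonal bipyramid (V=12, E=30, F=20) along a 3-gon: merge 3 vertices and 3 edges, delete both glued faces → V=21, E=49, F=30.
Check: V − E + F = 21 − 49 + 30 = 2.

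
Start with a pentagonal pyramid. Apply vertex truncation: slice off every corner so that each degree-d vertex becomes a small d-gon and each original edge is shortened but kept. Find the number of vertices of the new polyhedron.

The base solid has V = 6, E = 10, F = 6.
Truncation replaces each original edge-end by a new vertex, so V′ = 2E = 20.
Each original edge survives, and each old vertex of degree d contributes d new edges; summing degrees gives Σd = 2E, so E′ = E + 2E = 3E = 30.
Each original face survives and each original vertex becomes one new face: F′ = F + V = 12.

20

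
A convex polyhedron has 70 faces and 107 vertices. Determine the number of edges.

Here V − E + F = 2.
E = V + F − (2) = 107 + 70 − (2) = 175.

175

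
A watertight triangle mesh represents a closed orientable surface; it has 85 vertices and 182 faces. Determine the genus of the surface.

4

Every face is a triangle, so 2E = 3·182 = 546, giving E = 273.
χ = V − E + F = 85 − 273 + 182 = -6.
For a closed orientable surface χ = 2 − 2g, so g = (2 − (-6))/2 = 4.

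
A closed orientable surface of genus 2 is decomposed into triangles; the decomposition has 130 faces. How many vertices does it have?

63

χ = 2 − 2·2 = -2, and every face is a triangle so 3F = 2E.
E = 3·130/2 = 195. Then V = -2 + E − F = -2 + 195 − 130 = 63.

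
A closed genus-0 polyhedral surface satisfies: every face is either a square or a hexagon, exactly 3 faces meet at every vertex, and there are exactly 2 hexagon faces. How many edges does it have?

Let x be the number of squares; then F = 2 + x.
Edge–face incidences: 2E = 6·2 + 4·x = 12 + 4x.
Every vertex has degree 3, so 3V = 2E.
Euler: V − E + F = 2 ⇒ (2E)/3 − E + (2 + x) = 2.
Multiply by 6: 2·(2E) − 3·(2E) + 6·(2 + x) = 12, i.e. 12 + 6x − (12 + 4x) = 12.
Collecting terms: 2x = 12, so x = 6.
Then 2E = 12 + 4·6 = 36, so E = 18, V = 2E/3 = 12, F = 2 + 6 = 8.

18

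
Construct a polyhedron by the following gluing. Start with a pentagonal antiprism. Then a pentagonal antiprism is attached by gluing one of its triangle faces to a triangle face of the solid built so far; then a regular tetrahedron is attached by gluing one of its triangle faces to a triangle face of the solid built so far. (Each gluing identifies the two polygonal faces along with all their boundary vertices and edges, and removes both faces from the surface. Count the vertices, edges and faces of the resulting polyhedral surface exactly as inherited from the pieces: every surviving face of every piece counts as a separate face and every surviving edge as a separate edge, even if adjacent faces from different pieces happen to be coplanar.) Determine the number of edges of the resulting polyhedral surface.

A pentagonal antiprism: V=10, E=20, F=12.
Attach a pentagonal antiprism (V=10, E=20, F=12) along a 3-gon: merge 3 vertices and 3 edges, delete both glued faces → V=17, E=37, F=22.
Attach a regular tetrahedron (V=4, E=6, F=4) along a 3-gon: merge 3 vertices and 3 edges, delete both glued faces → V=18, E=40, F=24.
Check: V − E + F = 18 − 40 + 24 = 2.

40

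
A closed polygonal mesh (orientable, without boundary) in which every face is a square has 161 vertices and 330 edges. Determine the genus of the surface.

3

Every face is a square and each edge borders two faces, so 4F = 2·330, giving F = 165.
χ = V − E + F = 161 − 330 + 165 = -4.
For a closed orientable surface χ = 2 − 2g, so g = (2 − (-4))/2 = 3.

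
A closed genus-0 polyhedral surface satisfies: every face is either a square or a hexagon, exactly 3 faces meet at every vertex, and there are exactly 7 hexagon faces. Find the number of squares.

6

Let x be the number of squares; then F = 7 + x.
Edge–face incidences: 2E = 6·7 + 4·x = 42 + 4x.
Every vertex has degree 3, so 3V = 2E.
Euler: V − E + F = 2 ⇒ (2E)/3 − E + (7 + x) = 2.
Multiply by 6: 2·(2E) − 3·(2E) + 6·(7 + x) = 12, i.e. 42 + 6x − (42 + 4x) = 12.
Collecting terms: 2x = 12, so x = 6.
Then 2E = 42 + 4·6 = 66, so E = 33, V = 2E/3 = 22, F = 7 + 6 = 13.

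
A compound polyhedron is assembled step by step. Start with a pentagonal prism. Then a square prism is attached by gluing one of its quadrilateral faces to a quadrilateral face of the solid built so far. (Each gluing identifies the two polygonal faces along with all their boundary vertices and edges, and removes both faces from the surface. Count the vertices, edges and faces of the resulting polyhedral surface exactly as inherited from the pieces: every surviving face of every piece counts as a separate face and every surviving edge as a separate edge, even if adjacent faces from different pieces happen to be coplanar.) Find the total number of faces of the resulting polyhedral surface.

A pentagonal prism: V=10, E=15, F=7.
Attach a square prism (V=8, E=12, F=6) along a 4-gon: merge 4 vertices and 4 edges, delete both glued faces → V=14, E=23, F=11.
Check: V − E + F = 14 − 23 + 11 = 2.

11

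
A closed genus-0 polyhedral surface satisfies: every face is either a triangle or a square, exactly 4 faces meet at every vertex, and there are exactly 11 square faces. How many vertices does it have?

17

Let x be the number of triangles; then F = 11 + x.
Edge–face incidences: 2E = 4·11 + 3·x = 44 + 3x.
Every vertex has degree 4, so 4V = 2E.
Euler: V − E + F = 2 ⇒ (2E)/4 − E + (11 + x) = 2.
Multiply by 8: 2·(2E) − 4·(2E) + 8·(11 + x) = 16, i.e. 88 + 8x − 2·(44 + 3x) = 16.
Collecting terms: 2x = 16, so x = 8.
Then 2E = 44 + 3·8 = 68, so E = 34, V = 2E/4 = 17, F = 11 + 8 = 19.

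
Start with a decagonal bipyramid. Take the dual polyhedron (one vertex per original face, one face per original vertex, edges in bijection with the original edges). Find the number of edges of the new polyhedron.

30

The base solid has V = 12, E = 30, F = 20.
The dual swaps V and F and preserves E: V′ = F = 20, E′ = E = 30, F′ = V = 12.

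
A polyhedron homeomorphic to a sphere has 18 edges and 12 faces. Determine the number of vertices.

Here V − E + F = 2.
V = 2 + E − F = 2 + 18 − 12 = 8.

8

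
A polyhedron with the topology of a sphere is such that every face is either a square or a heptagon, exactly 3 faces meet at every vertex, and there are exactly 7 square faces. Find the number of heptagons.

2

Let x be the number of heptagons; then F = 7 + x.
Edge–face incidences: 2E = 4·7 + 7·x = 28 + 7x.
Every vertex has degree 3, so 3V = 2E.
Euler: V − E + F = 2 ⇒ (2E)/3 − E + (7 + x) = 2.
Multiply by 6: 2·(2E) − 3·(2E) + 6·(7 + x) = 12, i.e. 42 + 6x − (28 + 7x) = 12.
Collecting terms: −x + 14 = 12, so −x = −2, so x = 2.
Then 2E = 28 + 7·2 = 42, so E = 21, V = 2E/3 = 14, F = 7 + 2 = 9.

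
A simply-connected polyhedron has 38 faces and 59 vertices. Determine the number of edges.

Here V − E + F = 2.
E = V + F − (2) = 59 + 38 − (2) = 95.

95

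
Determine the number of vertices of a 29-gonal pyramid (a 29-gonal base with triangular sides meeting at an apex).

30

A pyramid on an n-gon base has one n-gon and n triangles: V = 29 + 1 = 30, E = 2·29 = 58, F = 29 + 1 = 30.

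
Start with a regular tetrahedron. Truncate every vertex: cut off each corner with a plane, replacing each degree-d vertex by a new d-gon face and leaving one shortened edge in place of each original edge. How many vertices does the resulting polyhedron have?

The base solid has V = 4, E = 6, F = 4.
Truncation replaces each original edge-end by a new vertex, so V′ = 2E = 12.
Each original edge survives, and each old vertex of degree d contributes d new edges; summing degrees gives Σd = 2E, so E′ = E + 2E = 3E = 18.
Each original face survives and each original vertex becomes one new face: F′ = F + V = 8.

12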